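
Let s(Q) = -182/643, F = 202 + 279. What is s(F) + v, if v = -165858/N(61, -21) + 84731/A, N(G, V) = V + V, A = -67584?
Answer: 171542983567/43456512 ≈ 3947.5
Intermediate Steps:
F = 481
N(G, V) = 2*V
s(Q) = -182/643 (s(Q) = -182*1/643 = -182/643)
v = 266804485/67584 (v = -165858/(2*(-21)) + 84731/(-67584) = -165858/(-42) + 84731*(-1/67584) = -165858*(-1/42) - 84731/67584 = 3949 - 84731/67584 = 266804485/67584 ≈ 3947.7)
s(F) + v = -182/643 + 266804485/67584 = 171542983567/43456512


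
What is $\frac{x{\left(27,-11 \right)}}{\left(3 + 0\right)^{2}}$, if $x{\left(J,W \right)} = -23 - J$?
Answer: $- \frac{50}{9} \approx -5.5556$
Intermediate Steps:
$\frac{x{\left(27,-11 \right)}}{\left(3 + 0\right)^{2}} = \frac{-23 - 27}{\left(3 + 0\right)^{2}} = \frac{-23 - 27}{3^{2}} = - \frac{50}{9}$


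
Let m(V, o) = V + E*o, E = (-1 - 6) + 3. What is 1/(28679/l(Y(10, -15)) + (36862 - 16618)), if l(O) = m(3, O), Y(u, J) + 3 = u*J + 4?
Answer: 599/12154835 ≈ 4.9281e-5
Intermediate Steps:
Y(u, J) = 1 + J*u (Y(u, J) = -3 + (u*J + 4) = -3 + (J*u + 4) = -3 + (4 + J*u) = 1 + J*u)
E = -4 (E = -7 + 3 = -4)
m(V, o) = V - 4*o
l(O) = 3 - 4*O
1/(28679/l(Y(10, -15)) + (36862 - 16618)) = 1/(28679/(3 - 4*(1 - 15*10)) + (36862 - 16618)) = 1/(28679/(3 - 4*(1 - 150)) + 20244) = 1/(28679/(3 - 4*(-149)) + 20244) = 1/(28679/(3 + 596) + 20244) = 1/(28679/599 + 20244) = 1/(12154835/599) = 599/12154835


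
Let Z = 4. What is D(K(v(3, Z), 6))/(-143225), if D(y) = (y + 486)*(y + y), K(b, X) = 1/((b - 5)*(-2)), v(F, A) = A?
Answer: -973/286450 ≈ -0.0033968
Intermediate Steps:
K(b, X) = 1/(10 - 2*b) (K(b, X) = 1/((-5 + b)*(-2)) = 1/(10 - 2*b))
D(y) = 2*y*(486 + y) (D(y) = (486 + y)*(2*y) = 2*y*(486 + y))
D(K(v(3, Z), 6))/(-143225) = (2*(-1/(-10 + 2*4))*(486 - 1/(-10 + 2*4)))/(-143225) = (2*(-1/(-10 + 8))*(486 - 1/(-10 + 8)))*(-1/143225) = (2*(-1/(-2))*(486 - 1/(-2)))*(-1/143225) = (2*(-1*(-1/2))*(486 - 1*(-1/2)))*(-1/143225) = (2*(1/2)*(486 + 1/2))*(-1/143225) = (2*(1/2)*(973/2))*(-1/143225) = (973/2)*(-1/143225) = -973/286450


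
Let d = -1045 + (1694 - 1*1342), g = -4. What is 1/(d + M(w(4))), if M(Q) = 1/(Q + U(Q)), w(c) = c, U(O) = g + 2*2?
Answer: -4/2771 ≈ -0.0014435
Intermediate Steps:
U(O) = 0 (U(O) = -4 + 2*2 = -4 + 4 = 0)
M(Q) = 1/Q (M(Q) = 1/(Q + 0) = 1/Q)
d = -693 (d = -1045 + (1694 - 1342) = -1045 + 352 = -693)
1/(d + M(w(4))) = 1/(-693 + 1/4) = 1/(-2771/4) = -4/2771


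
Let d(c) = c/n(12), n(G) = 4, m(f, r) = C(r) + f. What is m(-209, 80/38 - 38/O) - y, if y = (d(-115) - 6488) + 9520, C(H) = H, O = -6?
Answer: -730469/228 ≈ -3203.8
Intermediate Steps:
m(f, r) = f + r (m(f, r) = r + f = f + r)
d(c) = c/4
y = 12013/4 (y = ((¼)*(-115) - 6488) + 9520 = (-115/4 - 6488) + 9520 = -26067/4 + 9520 = 12013/4 ≈ 3003.3)
m(-209, 80/38 - 38/O) - y = (-209 + (80/38 - 38/(-6))) - 1*12013/4 = (-209 + (80*(1/38) - 38*(-⅙))) - 12013/4 = (-209 + (40/19 + 19/3)) - 12013/4 = (-209 + 481/57) - 12013/4 = -11432/57 - 12013/4 = -730469/228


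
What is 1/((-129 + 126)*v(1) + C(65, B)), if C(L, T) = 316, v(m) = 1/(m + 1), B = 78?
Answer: 2/629 ≈ 0.0031797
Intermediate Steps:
v(m) = 1/(1 + m)
1/((-129 + 126)*v(1) + C(65, B)) = 1/((-129 + 126)/(1 + 1) + 316) = 1/(-3/2 + 316) = 1/(629/2) = 2/629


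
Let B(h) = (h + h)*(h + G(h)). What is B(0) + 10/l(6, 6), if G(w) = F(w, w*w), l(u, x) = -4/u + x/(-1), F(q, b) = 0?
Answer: -3/2 ≈ -1.5000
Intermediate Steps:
l(u, x) = -x - 4/u (l(u, x) = -4/u + x*(-1) = -4/u - x = -x - 4/u)
G(w) = 0
B(h) = 2*h**2 (B(h) = (h + h)*(h + 0) = (2*h)*h = 2*h**2)
B(0) + 10/l(6, 6) = 2*0**2 + 10/(-1*6 - 4/6) = 2*0 + 10/(-6 - 4*1/6) = 0 + 10/(-6 - 2/3) = 0 + 10/(-20/3) = 0 - 3/20*10 = 0 - 3/2 = -3/2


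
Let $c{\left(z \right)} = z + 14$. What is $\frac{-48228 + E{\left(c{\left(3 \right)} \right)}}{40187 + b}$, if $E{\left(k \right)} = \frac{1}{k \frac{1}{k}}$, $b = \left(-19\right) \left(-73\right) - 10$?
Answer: $- \frac{48227}{41564} \approx -1.1603$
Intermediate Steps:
$b = 1377$ ($b = 1387 - 10 = 1377$)
$c{\left(z \right)} = 14 + z$
$E{\left(k \right)} = 1$ ($E{\left(k \right)} = 1^{-1} = 1$)
$\frac{-48228 + E{\left(c{\left(3 \right)} \right)}}{40187 + b} = \frac{-48228 + 1}{40187 + 1377} = - \frac{48227}{41564}$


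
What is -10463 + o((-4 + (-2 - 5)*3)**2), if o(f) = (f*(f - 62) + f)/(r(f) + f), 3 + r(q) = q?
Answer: -12694861/1247 ≈ -10180.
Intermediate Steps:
r(q) = -3 + q
o(f) = (f + f*(-62 + f))/(-3 + 2*f) (o(f) = (f*(f - 62) + f)/((-3 + f) + f) = (f*(-62 + f) + f)/(-3 + 2*f) = (f + f*(-62 + f))/(-3 + 2*f))
-10463 + o((-4 + (-2 - 5)*3)**2) = -10463 + (-4 + (-2 - 5)*3)**2*(-61 + (-4 + (-2 - 5)*3)**2)/(-3 + 2*(-4 + (-2 - 5)*3)**2) = -10463 + (-4 - 7*3)**2*(-61 + (-4 - 7*3)**2)/(-3 + 2*(-4 - 7*3)**2) = -10463 + (-4 - 21)**2*(-61 + (-4 - 21)**2)/(-3 + 2*(-4 - 21)**2) = -10463 + (-25)**2*(-61 + (-25)**2)/(-3 + 2*(-25)**2) = -10463 + 625*(-61 + 625)/(-3 + 2*625) = -10463 + 625*564/(-3 + 1250) = -10463 + 625*564/1247 = -10463 + 625*(1/1247)*564 = -10463 + 352500/1247 = -12694861/1247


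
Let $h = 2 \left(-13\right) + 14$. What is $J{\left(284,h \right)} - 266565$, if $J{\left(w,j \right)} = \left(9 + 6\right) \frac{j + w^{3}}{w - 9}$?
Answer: $\frac{54057801}{55} \approx 9.8287 \cdot 10^{5}$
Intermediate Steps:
$h = -12$ ($h = -26 + 14 = -12$)
$J{\left(w,j \right)} = \frac{15 \left(j + w^{3}\right)}{-9 + w}$ ($J{\left(w,j \right)} = 15 \frac{j + w^{3}}{-9 + w} = \frac{15 \left(j + w^{3}\right)}{-9 + w}$)
$J{\left(284,h \right)} - 266565 = \frac{15 \left(-12 + 284^{3}\right)}{-9 + 284} - 266565 = \frac{15 \left(-12 + 22906304\right)}{275} - 266565 = 15 \cdot \frac{1}{275} \cdot 22906292 - 266565 = \frac{68718876}{55} - 266565 = \frac{54057801}{55}$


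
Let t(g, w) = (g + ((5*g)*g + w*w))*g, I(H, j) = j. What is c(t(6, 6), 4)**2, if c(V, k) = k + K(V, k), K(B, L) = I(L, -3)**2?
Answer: 169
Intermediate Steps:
K(B, L) = 9 (K(B, L) = (-3)**2 = 9)
t(g, w) = g*(g + w**2 + 5*g**2) (t(g, w) = (g + (5*g**2 + w**2))*g = (g + (w**2 + 5*g**2))*g = (g + w**2 + 5*g**2)*g = g*(g + w**2 + 5*g**2))
c(V, k) = 9 + k (c(V, k) = k + 9 = 9 + k)
c(t(6, 6), 4)**2 = (9 + 4)**2 = 13**2 = 169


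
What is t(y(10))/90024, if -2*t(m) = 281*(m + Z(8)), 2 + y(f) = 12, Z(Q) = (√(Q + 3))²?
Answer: -1967/60016 ≈ -0.032775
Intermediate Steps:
Z(Q) = 3 + Q (Z(Q) = (√(3 + Q))² = 3 + Q)
y(f) = 10 (y(f) = -2 + 12 = 10)
t(m) = -3091/2 - 281*m/2 (t(m) = -281*(m + (3 + 8))/2 = -281*(m + 11)/2 = -281*(11 + m)/2 = -(3091 + 281*m)/2 = -3091/2 - 281*m/2)
t(y(10))/90024 = (-3091/2 - 281/2*10)/90024 = (-3091/2 - 1405)*(1/90024) = -5901/2*1/90024 = -1967/60016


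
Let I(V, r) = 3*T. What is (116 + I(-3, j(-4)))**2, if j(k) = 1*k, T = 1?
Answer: 14161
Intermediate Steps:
j(k) = k
I(V, r) = 3 (I(V, r) = 3*1 = 3)
(116 + I(-3, j(-4)))**2 = (116 + 3)**2 = 119**2 = 14161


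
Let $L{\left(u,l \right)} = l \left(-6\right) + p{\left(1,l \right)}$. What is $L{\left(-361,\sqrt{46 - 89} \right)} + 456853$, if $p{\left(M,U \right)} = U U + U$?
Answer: $456810 - 5 i \sqrt{43} \approx 4.5681 \cdot 10^{5} - 32.787 i$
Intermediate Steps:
$p{\left(M,U \right)} = U + U^{2}$ ($p{\left(M,U \right)} = U^{2} + U = U + U^{2}$)
$L{\left(u,l \right)} = - 6 l + l \left(1 + l\right)$ ($L{\left(u,l \right)} = l \left(-6\right) + l \left(1 + l\right) = - 6 l + l \left(1 + l\right)$)
$L{\left(-361,\sqrt{46 - 89} \right)} + 456853 = \sqrt{46 - 89} \left(-5 + \sqrt{46 - 89}\right) + 456853 = \sqrt{-43} \left(-5 + \sqrt{-43}\right) + 456853 = i \sqrt{43} \left(-5 + i \sqrt{43}\right) + 456853 = 456853 + i \sqrt{43} \left(-5 + i \sqrt{43}\right)$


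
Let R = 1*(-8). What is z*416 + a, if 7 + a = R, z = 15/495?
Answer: -79/33 ≈ -2.3939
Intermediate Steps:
z = 1/33 (z = 15*(1/495) = 1/33 ≈ 0.030303)
R = -8
a = -15 (a = -7 - 8 = -15)
z*416 + a = (1/33)*416 - 15 = 416/33 - 15 = -79/33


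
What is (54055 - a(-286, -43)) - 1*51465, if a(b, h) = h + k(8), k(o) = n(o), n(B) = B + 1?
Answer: 2624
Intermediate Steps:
n(B) = 1 + B
k(o) = 1 + o
a(b, h) = 9 + h (a(b, h) = h + (1 + 8) = h + 9 = 9 + h)
(54055 - a(-286, -43)) - 1*51465 = (54055 - (9 - 43)) - 1*51465 = (54055 - 1*(-34)) - 51465 = (54055 + 34) - 51465 = 54089 - 51465 = 2624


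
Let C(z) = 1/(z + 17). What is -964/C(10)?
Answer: -26028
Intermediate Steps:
C(z) = 1/(17 + z)
-964/C(10) = -964/(1/(17 + 10)) = -964/(1/27) = -964/1/27 = -964*27 = -26028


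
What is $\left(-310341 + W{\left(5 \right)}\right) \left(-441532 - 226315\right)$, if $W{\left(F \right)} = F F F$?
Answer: $207176824952$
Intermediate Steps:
$W{\left(F \right)} = F^{3}$ ($W{\left(F \right)} = F F^{2} = F^{3}$)
$\left(-310341 + W{\left(5 \right)}\right) \left(-441532 - 226315\right) = \left(-310341 + 5^{3}\right) \left(-441532 - 226315\right) = \left(-310341 + 125\right) \left(-667847\right) = \left(-310216\right) \left(-667847\right) = 207176824952$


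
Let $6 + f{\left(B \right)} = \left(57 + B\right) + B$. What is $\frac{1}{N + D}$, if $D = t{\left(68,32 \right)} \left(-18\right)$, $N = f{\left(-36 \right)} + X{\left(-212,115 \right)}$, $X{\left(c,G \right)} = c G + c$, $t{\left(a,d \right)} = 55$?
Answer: $- \frac{1}{25603} \approx -3.9058 \cdot 10^{-5}$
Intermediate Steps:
$f{\left(B \right)} = 51 + 2 B$ ($f{\left(B \right)} = -6 + \left(\left(57 + B\right) + B\right) = -6 + \left(57 + 2 B\right) = 51 + 2 B$)
$X{\left(c,G \right)} = c + G c$ ($X{\left(c,G \right)} = G c + c = c + G c$)
$N = -24613$ ($N = \left(51 + 2 \left(-36\right)\right) - 212 \left(1 + 115\right) = \left(51 - 72\right) - 24592 = -21 - 24592 = -24613$)
$D = -990$ ($D = 55 \left(-18\right) = -990$)
$\frac{1}{N + D} = \frac{1}{-24613 - 990} = \frac{1}{-25603} = - \frac{1}{25603}$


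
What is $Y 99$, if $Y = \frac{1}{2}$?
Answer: $\frac{99}{2} \approx 49.5$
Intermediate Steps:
$Y = \frac{1}{2} \approx 0.5$
$Y 99 = \frac{1}{2} \cdot 99 = \frac{99}{2}$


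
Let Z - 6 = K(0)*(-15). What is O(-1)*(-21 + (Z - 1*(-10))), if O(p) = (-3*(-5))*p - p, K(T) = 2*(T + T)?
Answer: 70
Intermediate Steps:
K(T) = 4*T (K(T) = 2*(2*T) = 4*T)
Z = 6 (Z = 6 + (4*0)*(-15) = 6 + 0*(-15) = 6 + 0 = 6)
O(p) = 14*p (O(p) = 15*p - p = 14*p)
O(-1)*(-21 + (Z - 1*(-10))) = (14*(-1))*(-21 + (6 - 1*(-10))) = -14*(-21 + (6 + 10)) = -14*(-21 + 16) = -14*(-5) = 70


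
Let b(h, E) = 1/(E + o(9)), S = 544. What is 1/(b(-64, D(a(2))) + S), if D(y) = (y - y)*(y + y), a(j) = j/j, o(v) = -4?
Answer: 4/2175 ≈ 0.0018391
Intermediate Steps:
a(j) = 1
D(y) = 0 (D(y) = 0*(2*y) = 0)
b(h, E) = 1/(-4 + E) (b(h, E) = 1/(E - 4) = 1/(-4 + E))
1/(b(-64, D(a(2))) + S) = 1/(1/(-4 + 0) + 544) = 1/(1/(-4) + 544) = 1/(-¼ + 544) = 1/(2175/4) = 4/2175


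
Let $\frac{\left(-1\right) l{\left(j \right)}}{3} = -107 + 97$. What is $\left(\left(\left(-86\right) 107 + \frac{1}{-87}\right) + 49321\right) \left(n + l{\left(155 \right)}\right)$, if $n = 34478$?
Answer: $\frac{120445066816}{87} \approx 1.3844 \cdot 10^{9}$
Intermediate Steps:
$l{\left(j \right)} = 30$ ($l{\left(j \right)} = - 3 \left(-107 + 97\right) = \left(-3\right) \left(-10\right) = 30$)
$\left(\left(\left(-86\right) 107 + \frac{1}{-87}\right) + 49321\right) \left(n + l{\left(155 \right)}\right) = \left(\left(\left(-86\right) 107 + \frac{1}{-87}\right) + 49321\right) \left(34478 + 30\right) = \left(\left(-9202 - \frac{1}{87}\right) + 49321\right) 34508 = \left(- \frac{800575}{87} + 49321\right) 34508 = \frac{3490352}{87} \cdot 34508 = \frac{120445066816}{87}$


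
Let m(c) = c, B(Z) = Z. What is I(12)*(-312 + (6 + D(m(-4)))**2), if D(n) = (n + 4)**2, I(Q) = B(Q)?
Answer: -3312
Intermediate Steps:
I(Q) = Q
D(n) = (4 + n)**2
I(12)*(-312 + (6 + D(m(-4)))**2) = 12*(-312 + (6 + (4 - 4)**2)**2) = 12*(-312 + (6 + 0**2)**2) = 12*(-312 + (6 + 0)**2) = 12*(-312 + 6**2) = 12*(-312 + 36) = 12*(-276) = -3312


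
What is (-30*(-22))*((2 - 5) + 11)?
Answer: 5280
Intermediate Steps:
(-30*(-22))*((2 - 5) + 11) = 660*(-3 + 11) = 660*8 = 5280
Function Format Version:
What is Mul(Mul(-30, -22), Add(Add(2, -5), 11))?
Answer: 5280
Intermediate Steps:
Mul(Mul(-30, -22), Add(Add(2, -5), 11)) = Mul(660, Add(-3, 11)) = Mul(660, 8) = 5280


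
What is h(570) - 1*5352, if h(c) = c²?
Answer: 319548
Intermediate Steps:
h(570) - 1*5352 = 570² - 1*5352 = 324900 - 5352 = 319548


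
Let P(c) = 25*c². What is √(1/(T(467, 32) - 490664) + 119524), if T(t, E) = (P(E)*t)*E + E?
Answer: √4362084929577148249886/191037884 ≈ 345.72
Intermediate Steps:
T(t, E) = E + 25*t*E³ (T(t, E) = ((25*E²)*t)*E + E = (25*t*E²)*E + E = 25*t*E³ + E = E + 25*t*E³)
√(1/(T(467, 32) - 490664) + 119524) = √(1/((32 + 25*467*32³) - 490664) + 119524) = √(1/((32 + 25*467*32768) - 490664) + 119524) = √(1/((32 + 382566400) - 490664) + 119524) = √(1/(382566432 - 490664) + 119524) = √(1/382075768 + 119524) = √(45667224094433/382075768) = √4362084929577148249886/191037884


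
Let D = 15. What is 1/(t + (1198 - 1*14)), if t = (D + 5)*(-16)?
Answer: 1/864 ≈ 0.0011574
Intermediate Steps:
t = -320 (t = (15 + 5)*(-16) = 20*(-16) = -320)
1/(t + (1198 - 1*14)) = 1/(-320 + (1198 - 1*14)) = 1/(-320 + (1198 - 14)) = 1/(-320 + 1184) = 1/864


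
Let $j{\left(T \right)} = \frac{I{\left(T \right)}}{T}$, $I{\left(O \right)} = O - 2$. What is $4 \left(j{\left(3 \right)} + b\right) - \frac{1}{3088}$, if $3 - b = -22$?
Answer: $\frac{938749}{9264} \approx 101.33$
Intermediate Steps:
$b = 25$ ($b = 3 - -22 = 3 + 22 = 25$)
$I{\left(O \right)} = -2 + O$
$j{\left(T \right)} = \frac{-2 + T}{T}$
$4 \left(j{\left(3 \right)} + b\right) - \frac{1}{3088} = 4 \left(\frac{-2 + 3}{3} + 25\right) - \frac{1}{3088} = 4 \left(\frac{1}{3} \cdot 1 + 25\right) - \frac{1}{3088} = 4 \left(\frac{1}{3} + 25\right) - \frac{1}{3088} = 4 \cdot \frac{76}{3} - \frac{1}{3088} = \frac{304}{3} - \frac{1}{3088} = \frac{938749}{9264}$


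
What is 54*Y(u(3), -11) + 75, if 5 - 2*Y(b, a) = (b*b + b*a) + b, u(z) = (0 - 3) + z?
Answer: 210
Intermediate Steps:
u(z) = -3 + z
Y(b, a) = 5/2 - b/2 - b²/2 - a*b/2 (Y(b, a) = 5/2 - ((b*b + b*a) + b)/2 = 5/2 - ((b² + a*b) + b)/2 = 5/2 - (b + b² + a*b)/2 = 5/2 + (-b/2 - b²/2 - a*b/2) = 5/2 - b/2 - b²/2 - a*b/2)
54*Y(u(3), -11) + 75 = 54*(5/2 - (-3 + 3)/2 - (-3 + 3)²/2 - ½*(-11)*(-3 + 3)) + 75 = 54*(5/2 - ½*0 - ½*0² - ½*(-11)*0) + 75 = 54*(5/2 + 0 - ½*0 + 0) + 75 = 54*(5/2 + 0 + 0 + 0) + 75 = 54*(5/2) + 75 = 135 + 75 = 210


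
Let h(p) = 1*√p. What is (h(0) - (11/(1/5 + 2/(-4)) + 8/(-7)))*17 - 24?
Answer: 12994/21 ≈ 618.76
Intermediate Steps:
h(p) = √p
(h(0) - (11/(1/5 + 2/(-4)) + 8/(-7)))*17 - 24 = (√0 - (11/(1/5 + 2/(-4)) + 8/(-7)))*17 - 24 = (0 - (11/(1*(⅕) + 2*(-¼)) + 8*(-⅐)))*17 - 24 = (0 - (11/(⅕ - ½) - 8/7))*17 - 24 = (0 - (11/(-3/10) - 8/7))*17 - 24 = (0 - (11*(-10/3) - 8/7))*17 - 24 = (0 - (-110/3 - 8/7))*17 - 24 = (0 - 1*(-794/21))*17 - 24 = (0 + 794/21)*17 - 24 = (794/21)*17 - 24 = 13498/21 - 24 = 12994/21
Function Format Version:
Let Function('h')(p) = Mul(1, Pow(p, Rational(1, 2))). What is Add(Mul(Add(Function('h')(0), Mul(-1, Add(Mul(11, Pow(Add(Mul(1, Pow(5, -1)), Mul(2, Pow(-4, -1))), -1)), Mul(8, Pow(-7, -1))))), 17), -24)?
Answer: Rational(12994, 21) ≈ 618.76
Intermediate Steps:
Function('h')(p) = Pow(p, Rational(1, 2))
Add(Mul(Add(Function('h')(0), Mul(-1, Add(Mul(11, Pow(Add(Mul(1, Pow(5, -1)), Mul(2, Pow(-4, -1))), -1)), Mul(8, Pow(-7, -1))))), 17), -24) = Add(Mul(Add(Pow(0, Rational(1, 2)), Mul(-1, Add(Mul(11, Pow(Add(Mul(1, Pow(5, -1)), Mul(2, Pow(-4, -1))), -1)), Mul(8, Pow(-7, -1))))), 17), -24) = Add(Mul(Add(0, Mul(-1, Add(Mul(11, Pow(Add(Mul(1, Rational(1, 5)), Mul(2, Rational(-1, 4))), -1)), Mul(8, Rational(-1, 7))))), 17), -24) = Add(Mul(Add(0, Mul(-1, Add(Mul(11, Pow(Add(Rational(1, 5), Rational(-1, 2)), -1)), Rational(-8, 7)))), 17), -24) = Add(Mul(Add(0, Mul(-1, Add(Mul(11, Pow(Rational(-3, 10), -1)), Rational(-8, 7)))), 17), -24) = Add(Mul(Add(0, Mul(-1, Add(Mul(11, Rational(-10, 3)), Rational(-8, 7)))), 17), -24) = Add(Mul(Add(0, Mul(-1, Add(Rational(-110, 3), Rational(-8, 7)))), 17), -24) = Add(Mul(Add(0, Mul(-1, Rational(-794, 21))), 17), -24) = Add(Mul(Add(0, Rational(794, 21)), 17), -24) = Add(Mul(Rational(794, 21), 17), -24) = Add(Rational(13498, 21), -24) = Rational(12994, 21)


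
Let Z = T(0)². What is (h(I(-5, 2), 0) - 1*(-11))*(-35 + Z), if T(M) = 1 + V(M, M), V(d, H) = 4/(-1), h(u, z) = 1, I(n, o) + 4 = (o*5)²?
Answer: -312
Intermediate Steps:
I(n, o) = -4 + 25*o² (I(n, o) = -4 + (o*5)² = -4 + (5*o)² = -4 + 25*o²)
V(d, H) = -4 (V(d, H) = 4*(-1) = -4)
T(M) = -3 (T(M) = 1 - 4 = -3)
Z = 9 (Z = (-3)² = 9)
(h(I(-5, 2), 0) - 1*(-11))*(-35 + Z) = (1 - 1*(-11))*(-35 + 9) = (1 + 11)*(-26) = 12*(-26) = -312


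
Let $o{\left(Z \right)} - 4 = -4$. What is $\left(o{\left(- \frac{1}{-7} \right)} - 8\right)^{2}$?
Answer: $64$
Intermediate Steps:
$o{\left(Z \right)} = 0$ ($o{\left(Z \right)} = 4 - 4 = 0$)
$\left(o{\left(- \frac{1}{-7} \right)} - 8\right)^{2} = \left(0 - 8\right)^{2} = \left(-8\right)^{2} = 64$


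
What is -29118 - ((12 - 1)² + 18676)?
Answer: -47915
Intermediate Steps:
-29118 - ((12 - 1)² + 18676) = -29118 - (11² + 18676) = -29118 - (121 + 18676) = -29118 - 1*18797 = -29118 - 18797 = -47915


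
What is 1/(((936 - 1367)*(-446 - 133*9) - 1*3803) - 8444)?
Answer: 1/695886 ≈ 1.4370e-6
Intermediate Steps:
1/(((936 - 1367)*(-446 - 133*9) - 1*3803) - 8444) = 1/((-431*(-446 - 1197) - 3803) - 8444) = 1/((-431*(-1643) - 3803) - 8444) = 1/((708133 - 3803) - 8444) = 1/(704330 - 8444) = 1/695886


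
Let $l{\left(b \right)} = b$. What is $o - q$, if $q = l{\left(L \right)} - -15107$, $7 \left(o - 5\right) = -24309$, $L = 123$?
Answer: $- \frac{130884}{7} \approx -18698.0$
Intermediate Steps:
$o = - \frac{24274}{7}$ ($o = 5 + \frac{1}{7} \left(-24309\right) = 5 - \frac{24309}{7} = - \frac{24274}{7} \approx -3467.7$)
$q = 15230$ ($q = 123 - -15107 = 123 + 15107 = 15230$)
$o - q = - \frac{24274}{7} - 15230 = - \frac{130884}{7}$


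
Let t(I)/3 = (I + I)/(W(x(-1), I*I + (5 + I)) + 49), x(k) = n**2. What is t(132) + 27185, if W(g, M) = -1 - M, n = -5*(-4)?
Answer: 476090113/17513 ≈ 27185.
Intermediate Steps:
n = 20
x(k) = 400 (x(k) = 20**2 = 400)
t(I) = 6*I/(43 - I - I**2) (t(I) = 3*((I + I)/((-1 - (I*I + (5 + I))) + 49)) = 3*((2*I)/((-1 - (I**2 + (5 + I))) + 49)) = 3*((2*I)/((-1 - (5 + I + I**2)) + 49)) = 3*((2*I)/((-1 + (-5 - I - I**2)) + 49)) = 3*((2*I)/((-6 - I - I**2) + 49)) = 3*((2*I)/(43 - I - I**2)) = 3*(2*I/(43 - I - I**2)) = 6*I/(43 - I - I**2))
t(132) + 27185 = -6*132/(-43 + 132 + 132**2) + 27185 = -6*132/(-43 + 132 + 17424) + 27185 = -6*132/17513 + 27185 = -6*132*1/17513 + 27185 = -792/17513 + 27185 = 476090113/17513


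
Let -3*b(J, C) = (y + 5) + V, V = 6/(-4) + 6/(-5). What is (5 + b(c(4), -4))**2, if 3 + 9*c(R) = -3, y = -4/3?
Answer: 177241/8100 ≈ 21.882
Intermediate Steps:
y = -4/3 (y = -4*1/3 = -4/3 ≈ -1.3333)
V = -27/10 (V = 6*(-1/4) + 6*(-1/5) = -3/2 - 6/5 = -27/10 ≈ -2.7000)
c(R) = -2/3 (c(R) = -1/3 + (1/9)*(-3) = -1/3 - 1/3 = -2/3)
b(J, C) = -29/90 (b(J, C) = -((-4/3 + 5) - 27/10)/3 = -(11/3 - 27/10)/3 = -1/3*29/30 = -29/90)
(5 + b(c(4), -4))**2 = (5 - 29/90)**2 = (421/90)**2 = 177241/8100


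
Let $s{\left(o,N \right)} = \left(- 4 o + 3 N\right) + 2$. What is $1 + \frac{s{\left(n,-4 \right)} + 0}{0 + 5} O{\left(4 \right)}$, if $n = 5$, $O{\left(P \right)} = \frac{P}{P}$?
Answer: $-5$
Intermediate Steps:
$O{\left(P \right)} = 1$
$s{\left(o,N \right)} = 2 - 4 o + 3 N$
$1 + \frac{s{\left(n,-4 \right)} + 0}{0 + 5} O{\left(4 \right)} = 1 + \frac{\left(2 - 20 + 3 \left(-4\right)\right) + 0}{0 + 5} \cdot 1 = 1 + \frac{\left(2 - 20 - 12\right) + 0}{5} \cdot 1 = 1 + \left(-30 + 0\right) \frac{1}{5} \cdot 1 = 1 + \left(-30\right) \frac{1}{5} \cdot 1 = 1 - 6 = -5$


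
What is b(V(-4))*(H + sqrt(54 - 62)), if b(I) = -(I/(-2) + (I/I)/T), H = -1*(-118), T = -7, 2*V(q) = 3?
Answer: 1475/14 + 25*I*sqrt(2)/14 ≈ 105.36 + 2.5254*I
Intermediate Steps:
V(q) = 3/2 (V(q) = (1/2)*3 = 3/2)
H = 118
b(I) = 1/7 + I/2 (b(I) = -(I/(-2) + (I/I)/(-7)) = -(I*(-1/2) + 1*(-1/7)) = -(-I/2 - 1/7) = -(-1/7 - I/2) = 1/7 + I/2)
b(V(-4))*(H + sqrt(54 - 62)) = (1/7 + (1/2)*(3/2))*(118 + sqrt(54 - 62)) = (1/7 + 3/4)*(118 + sqrt(-8)) = 25*(118 + 2*I*sqrt(2))/28 = 1475/14 + 25*I*sqrt(2)/14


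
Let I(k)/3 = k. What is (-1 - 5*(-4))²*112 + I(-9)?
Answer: 40405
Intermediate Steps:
I(k) = 3*k
(-1 - 5*(-4))²*112 + I(-9) = (-1 - 5*(-4))²*112 + 3*(-9) = (-1 + 20)²*112 - 27 = 19²*112 - 27 = 361*112 - 27 = 40432 - 27 = 40405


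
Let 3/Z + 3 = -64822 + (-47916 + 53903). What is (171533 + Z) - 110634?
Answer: 3583175359/58838 ≈ 60899.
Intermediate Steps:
Z = -3/58838 (Z = 3/(-3 + (-64822 + (-47916 + 53903))) = 3/(-3 + (-64822 + 5987)) = 3/(-3 - 58835) = 3/(-58838) = 3*(-1/58838) = -3/58838 ≈ -5.0987e-5)
(171533 + Z) - 110634 = (171533 - 3/58838) - 110634 = 10092658651/58838 - 110634 = 3583175359/58838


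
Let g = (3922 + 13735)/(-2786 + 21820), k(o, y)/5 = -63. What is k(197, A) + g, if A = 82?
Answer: -5978053/19034 ≈ -314.07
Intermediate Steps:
k(o, y) = -315 (k(o, y) = 5*(-63) = -315)
g = 17657/19034 ≈ 0.92766
k(197, A) + g = -315 + 17657/19034 = -5978053/19034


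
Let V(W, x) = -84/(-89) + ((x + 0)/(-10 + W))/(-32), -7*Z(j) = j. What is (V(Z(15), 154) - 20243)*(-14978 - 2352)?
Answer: 4245937532097/12104 ≈ 3.5079e+8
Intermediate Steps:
Z(j) = -j/7
V(W, x) = 84/89 - x/(32*(-10 + W)) (V(W, x) = -84*(-1/89) + (x/(-10 + W))*(-1/32) = 84/89 - x/(32*(-10 + W)))
(V(Z(15), 154) - 20243)*(-14978 - 2352) = ((-26880 - 89*154 + 2688*(-⅐*15))/(2848*(-10 - ⅐*15)) - 20243)*(-14978 - 2352) = ((-26880 - 13706 + 2688*(-15/7))/(2848*(-10 - 15/7)) - 20243)*(-17330) = ((-26880 - 13706 - 5760)/(2848*(-85/7)) - 20243)*(-17330) = ((1/2848)*(-7/85)*(-46346) - 20243)*(-17330) = (162211/121040 - 20243)*(-17330) = -2450050509/121040*(-17330) = 4245937532097/12104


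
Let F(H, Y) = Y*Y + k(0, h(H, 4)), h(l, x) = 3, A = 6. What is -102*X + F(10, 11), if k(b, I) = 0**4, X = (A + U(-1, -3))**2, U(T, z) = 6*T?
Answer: 121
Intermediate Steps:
X = 0 (X = (6 + 6*(-1))**2 = (6 - 6)**2 = 0**2 = 0)
k(b, I) = 0
F(H, Y) = Y**2 (F(H, Y) = Y*Y + 0 = Y**2 + 0 = Y**2)
-102*X + F(10, 11) = -102*0 + 11**2 = 0 + 121 = 121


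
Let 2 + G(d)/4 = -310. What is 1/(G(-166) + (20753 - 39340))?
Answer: -1/19835 ≈ -5.0416e-5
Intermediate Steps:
G(d) = -1248 (G(d) = -8 + 4*(-310) = -8 - 1240 = -1248)
1/(G(-166) + (20753 - 39340)) = 1/(-1248 + (20753 - 39340)) = 1/(-1248 - 18587) = 1/(-19835) = -1/19835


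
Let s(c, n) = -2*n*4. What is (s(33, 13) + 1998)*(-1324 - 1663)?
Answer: -5657378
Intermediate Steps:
s(c, n) = -8*n
(s(33, 13) + 1998)*(-1324 - 1663) = (-8*13 + 1998)*(-1324 - 1663) = (-104 + 1998)*(-2987) = 1894*(-2987) = -5657378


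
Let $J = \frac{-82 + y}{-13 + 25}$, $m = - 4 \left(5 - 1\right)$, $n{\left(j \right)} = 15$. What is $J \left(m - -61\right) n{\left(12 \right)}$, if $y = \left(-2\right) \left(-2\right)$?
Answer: $- \frac{8775}{2} \approx -4387.5$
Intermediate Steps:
$y = 4$
$m = -16$ ($m = \left(-4\right) 4 = -16$)
$J = - \frac{13}{2}$ ($J = \frac{-82 + 4}{-13 + 25} = - \frac{78}{12} = \left(-78\right) \frac{1}{12} = - \frac{13}{2} \approx -6.5$)
$J \left(m - -61\right) n{\left(12 \right)} = - \frac{13 \left(-16 - -61\right)}{2} \cdot 15 = - \frac{13 \left(-16 + 61\right)}{2} \cdot 15 = \left(- \frac{13}{2}\right) 45 \cdot 15 = \left(- \frac{585}{2}\right) 15 = - \frac{8775}{2}$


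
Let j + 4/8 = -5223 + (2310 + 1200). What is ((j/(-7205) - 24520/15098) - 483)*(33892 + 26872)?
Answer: -145535477031014/4944595 ≈ -2.9433e+7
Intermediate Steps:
j = -3427/2 (j = -1/2 + (-5223 + (2310 + 1200)) = -1/2 + (-5223 + 3510) = -1/2 - 1713 = -3427/2 ≈ -1713.5)
((j/(-7205) - 24520/15098) - 483)*(33892 + 26872) = ((-3427/2/(-7205) - 24520/15098) - 483)*(33892 + 26872) = ((-3427/2*(-1/7205) - 24520*1/15098) - 483)*60764 = ((3427/14410 - 12260/7549) - 483)*60764 = (-150796177/108781090 - 483)*60764 = -52692062647/108781090*60764 = -145535477031014/4944595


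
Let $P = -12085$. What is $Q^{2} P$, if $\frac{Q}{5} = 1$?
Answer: $-302125$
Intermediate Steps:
$Q = 5$ ($Q = 5 \cdot 1 = 5$)
$Q^{2} P = 5^{2} \left(-12085\right) = 25 \left(-12085\right) = -302125$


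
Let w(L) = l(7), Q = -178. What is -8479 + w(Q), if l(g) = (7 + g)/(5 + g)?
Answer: -50867/6 ≈ -8477.8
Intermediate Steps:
l(g) = (7 + g)/(5 + g)
w(L) = 7/6 (w(L) = (7 + 7)/(5 + 7) = 14/12 = (1/12)*14 = 7/6)
-8479 + w(Q) = -8479 + 7/6 = -50867/6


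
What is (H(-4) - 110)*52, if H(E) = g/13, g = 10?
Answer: -5680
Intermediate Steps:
H(E) = 10/13
(H(-4) - 110)*52 = (10/13 - 110)*52 = -1420/13*52 = -5680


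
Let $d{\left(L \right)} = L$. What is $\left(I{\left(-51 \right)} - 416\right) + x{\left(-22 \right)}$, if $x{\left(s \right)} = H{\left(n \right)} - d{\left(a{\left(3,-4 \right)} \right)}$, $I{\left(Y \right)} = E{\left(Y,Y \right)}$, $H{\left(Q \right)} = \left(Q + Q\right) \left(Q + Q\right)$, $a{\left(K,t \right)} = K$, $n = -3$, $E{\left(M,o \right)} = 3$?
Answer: $-380$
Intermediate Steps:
$H{\left(Q \right)} = 4 Q^{2}$ ($H{\left(Q \right)} = 2 Q 2 Q = 4 Q^{2}$)
$I{\left(Y \right)} = 3$
$x{\left(s \right)} = 33$ ($x{\left(s \right)} = 4 \left(-3\right)^{2} - 3 = 4 \cdot 9 - 3 = 36 - 3 = 33$)
$\left(I{\left(-51 \right)} - 416\right) + x{\left(-22 \right)} = \left(3 - 416\right) + 33 = -413 + 33 = -380$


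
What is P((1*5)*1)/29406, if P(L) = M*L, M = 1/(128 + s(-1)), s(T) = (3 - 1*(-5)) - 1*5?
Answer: 5/3852186 ≈ 1.2980e-6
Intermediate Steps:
s(T) = 3 (s(T) = (3 + 5) - 5 = 8 - 5 = 3)
M = 1/131 (M = 1/(128 + 3) = 1/131 ≈ 0.0076336)
P(L) = L/131
P((1*5)*1)/29406 = (((1*5)*1)/131)/29406 = ((5*1)/131)*(1/29406) = ((1/131)*5)*(1/29406) = (5/131)*(1/29406) = 5/3852186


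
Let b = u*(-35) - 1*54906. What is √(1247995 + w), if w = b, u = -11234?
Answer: √1586279 ≈ 1259.5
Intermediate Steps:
b = 338284 (b = -11234*(-35) - 1*54906 = 393190 - 54906 = 338284)
w = 338284
√(1247995 + w) = √(1247995 + 338284) = √1586279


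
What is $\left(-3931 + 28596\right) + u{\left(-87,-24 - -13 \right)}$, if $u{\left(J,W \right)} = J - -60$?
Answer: $24638$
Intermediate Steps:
$u{\left(J,W \right)} = 60 + J$ ($u{\left(J,W \right)} = J + 60 = 60 + J$)
$\left(-3931 + 28596\right) + u{\left(-87,-24 - -13 \right)} = \left(-3931 + 28596\right) + \left(60 - 87\right) = 24665 - 27 = 24638$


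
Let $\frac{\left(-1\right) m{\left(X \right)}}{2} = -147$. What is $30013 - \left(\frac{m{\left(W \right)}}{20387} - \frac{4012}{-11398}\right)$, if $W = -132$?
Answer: $\frac{3487033229841}{116185513} \approx 30013.0$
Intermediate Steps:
$m{\left(X \right)} = 294$ ($m{\left(X \right)} = \left(-2\right) \left(-147\right) = 294$)
$30013 - \left(\frac{m{\left(W \right)}}{20387} - \frac{4012}{-11398}\right) = 30013 - \left(\frac{294}{20387} - \frac{4012}{-11398}\right) = 30013 - \left(294 \cdot \frac{1}{20387} - - \frac{2006}{5699}\right) = 30013 - \left(\frac{294}{20387} + \frac{2006}{5699}\right) = 30013 - \frac{42571828}{116185513} = \frac{3487033229841}{116185513}$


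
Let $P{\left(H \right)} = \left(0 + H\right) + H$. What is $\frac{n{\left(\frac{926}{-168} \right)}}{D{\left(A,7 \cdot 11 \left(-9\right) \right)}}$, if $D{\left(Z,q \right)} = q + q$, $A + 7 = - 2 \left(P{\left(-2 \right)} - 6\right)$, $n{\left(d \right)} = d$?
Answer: $\frac{463}{116424} \approx 0.0039768$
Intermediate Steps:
$P{\left(H \right)} = 2 H$ ($P{\left(H \right)} = H + H = 2 H$)
$A = 13$ ($A = -7 - 2 \left(2 \left(-2\right) - 6\right) = -7 - 2 \left(-4 - 6\right) = -7 - -20 = -7 + 20 = 13$)
$D{\left(Z,q \right)} = 2 q$
$\frac{n{\left(\frac{926}{-168} \right)}}{D{\left(A,7 \cdot 11 \left(-9\right) \right)}} = \frac{926 \frac{1}{-168}}{2 \cdot 7 \cdot 11 \left(-9\right)} = \frac{926 \left(- \frac{1}{168}\right)}{2 \cdot 77 \left(-9\right)} = - \frac{463}{84 \cdot 2 \left(-693\right)} = - \frac{463}{84 \left(-1386\right)} = \left(- \frac{463}{84}\right) \left(- \frac{1}{1386}\right) = \frac{463}{116424}$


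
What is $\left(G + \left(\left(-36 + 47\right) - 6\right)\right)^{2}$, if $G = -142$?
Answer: $18769$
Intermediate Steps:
$\left(G + \left(\left(-36 + 47\right) - 6\right)\right)^{2} = \left(-142 + \left(\left(-36 + 47\right) - 6\right)\right)^{2} = \left(-142 + \left(11 - 6\right)\right)^{2} = \left(-142 + 5\right)^{2} = \left(-137\right)^{2} = 18769$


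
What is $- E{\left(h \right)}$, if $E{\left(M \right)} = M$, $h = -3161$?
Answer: $3161$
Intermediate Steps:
$- E{\left(h \right)} = \left(-1\right) \left(-3161\right) = 3161$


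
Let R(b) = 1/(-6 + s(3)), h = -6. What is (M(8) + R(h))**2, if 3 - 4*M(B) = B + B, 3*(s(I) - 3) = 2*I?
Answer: 289/16 ≈ 18.063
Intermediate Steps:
s(I) = 3 + 2*I/3 (s(I) = 3 + (2*I)/3 = 3 + 2*I/3)
M(B) = 3/4 - B/2 (M(B) = 3/4 - (B + B)/4 = 3/4 - B/2)
R(b) = -1 (R(b) = 1/(-6 + (3 + (2/3)*3)) = 1/(-6 + (3 + 2)) = 1/(-6 + 5) = 1/(-1) = -1)
(M(8) + R(h))**2 = ((3/4 - 1/2*8) - 1)**2 = ((3/4 - 4) - 1)**2 = (-13/4 - 1)**2 = (-17/4)**2 = 289/16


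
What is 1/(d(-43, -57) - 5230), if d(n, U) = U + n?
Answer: -1/5330 ≈ -0.00018762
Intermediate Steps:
1/(d(-43, -57) - 5230) = 1/((-57 - 43) - 5230) = 1/(-100 - 5230) = 1/(-5330) = -1/5330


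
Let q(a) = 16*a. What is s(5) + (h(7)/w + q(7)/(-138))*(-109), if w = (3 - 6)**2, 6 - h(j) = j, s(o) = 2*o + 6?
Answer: 24131/207 ≈ 116.57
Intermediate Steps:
s(o) = 6 + 2*o
h(j) = 6 - j
w = 9 (w = (-3)**2 = 9)
s(5) + (h(7)/w + q(7)/(-138))*(-109) = (6 + 2*5) + ((6 - 1*7)/9 + (16*7)/(-138))*(-109) = (6 + 10) + ((6 - 7)*(1/9) + 112*(-1/138))*(-109) = 16 + (-1*1/9 - 56/69)*(-109) = 16 + (-1/9 - 56/69)*(-109) = 16 - 191/207*(-109) = 16 + 20819/207 = 24131/207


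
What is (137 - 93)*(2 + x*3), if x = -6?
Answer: -704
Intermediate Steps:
(137 - 93)*(2 + x*3) = (137 - 93)*(2 - 6*3) = 44*(2 - 18) = 44*(-16) = -704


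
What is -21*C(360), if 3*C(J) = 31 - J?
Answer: 2303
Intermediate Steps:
C(J) = 31/3 - J/3 (C(J) = (31 - J)/3 = 31/3 - J/3)
-21*C(360) = -21*(31/3 - 1/3*360) = -21*(31/3 - 120) = -21*(-329/3) = 2303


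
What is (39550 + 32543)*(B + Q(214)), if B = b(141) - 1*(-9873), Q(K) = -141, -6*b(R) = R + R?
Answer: 698220705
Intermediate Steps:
b(R) = -R/3 (b(R) = -(R + R)/6 = -R/3)
B = 9826 (B = -1/3*141 - 1*(-9873) = -47 + 9873 = 9826)
(39550 + 32543)*(B + Q(214)) = (39550 + 32543)*(9826 - 141) = 72093*9685 = 698220705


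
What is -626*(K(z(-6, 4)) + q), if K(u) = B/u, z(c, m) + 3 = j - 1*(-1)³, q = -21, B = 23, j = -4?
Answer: 46637/3 ≈ 15546.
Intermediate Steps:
z(c, m) = -6 (z(c, m) = -3 + (-4 - 1*(-1)³) = -3 + (-4 - 1*(-1)) = -3 + (-4 + 1) = -3 - 3 = -6)
K(u) = 23/u
-626*(K(z(-6, 4)) + q) = -626*(23/(-6) - 21) = -626*(23*(-⅙) - 21) = -626*(-23/6 - 21) = -626*(-149/6) = 46637/3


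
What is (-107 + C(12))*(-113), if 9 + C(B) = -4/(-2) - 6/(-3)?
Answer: 12656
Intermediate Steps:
C(B) = -5 (C(B) = -9 + (-4/(-2) - 6/(-3)) = -9 + (-4*(-½) - 6*(-⅓)) = -9 + (2 + 2) = -9 + 4 = -5)
(-107 + C(12))*(-113) = (-107 - 5)*(-113) = -112*(-113) = 12656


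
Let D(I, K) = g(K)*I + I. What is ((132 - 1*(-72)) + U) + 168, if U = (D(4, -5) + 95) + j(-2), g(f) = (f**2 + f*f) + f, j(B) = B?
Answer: 649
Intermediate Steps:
g(f) = f + 2*f**2 (g(f) = (f**2 + f**2) + f = 2*f**2 + f = f + 2*f**2)
D(I, K) = I + I*K*(1 + 2*K) (D(I, K) = (K*(1 + 2*K))*I + I = I*K*(1 + 2*K) + I = I + I*K*(1 + 2*K))
U = 277 (U = (4*(1 - 5*(1 + 2*(-5))) + 95) - 2 = (4*(1 - 5*(1 - 10)) + 95) - 2 = (4*(1 - 5*(-9)) + 95) - 2 = (4*(1 + 45) + 95) - 2 = (4*46 + 95) - 2 = (184 + 95) - 2 = 279 - 2 = 277)
((132 - 1*(-72)) + U) + 168 = ((132 - 1*(-72)) + 277) + 168 = ((132 + 72) + 277) + 168 = (204 + 277) + 168 = 481 + 168 = 649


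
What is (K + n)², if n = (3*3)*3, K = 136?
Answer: 26569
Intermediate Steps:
n = 27 (n = 9*3 = 27)
(K + n)² = (136 + 27)² = 163² = 26569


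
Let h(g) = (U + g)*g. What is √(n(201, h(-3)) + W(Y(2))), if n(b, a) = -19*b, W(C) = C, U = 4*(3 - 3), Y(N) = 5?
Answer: I*√3814 ≈ 61.758*I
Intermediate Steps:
U = 0 (U = 4*0 = 0)
h(g) = g² (h(g) = (0 + g)*g = g*g = g²)
√(n(201, h(-3)) + W(Y(2))) = √(-19*201 + 5) = √(-3819 + 5) = √(-3814) = I*√3814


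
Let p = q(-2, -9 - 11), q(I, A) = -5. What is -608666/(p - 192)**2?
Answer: -608666/38809 ≈ -15.684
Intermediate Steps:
p = -5
-608666/(p - 192)**2 = -608666/(-5 - 192)**2 = -608666/((-197)**2) = -608666/38809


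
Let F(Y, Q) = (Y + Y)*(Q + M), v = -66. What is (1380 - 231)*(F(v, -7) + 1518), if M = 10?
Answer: 1289178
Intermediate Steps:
F(Y, Q) = 2*Y*(10 + Q) (F(Y, Q) = (Y + Y)*(Q + 10) = (2*Y)*(10 + Q) = 2*Y*(10 + Q))
(1380 - 231)*(F(v, -7) + 1518) = (1380 - 231)*(2*(-66)*(10 - 7) + 1518) = 1149*(2*(-66)*3 + 1518) = 1149*(-396 + 1518) = 1149*1122 = 1289178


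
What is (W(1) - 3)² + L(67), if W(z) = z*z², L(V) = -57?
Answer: -53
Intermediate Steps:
W(z) = z³
(W(1) - 3)² + L(67) = (1³ - 3)² - 57 = (1 - 3)² - 57 = (-2)² - 57 = 4 - 57 = -53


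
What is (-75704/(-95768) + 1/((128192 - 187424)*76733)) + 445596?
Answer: 24244378744992153053/54408782249376 ≈ 4.4560e+5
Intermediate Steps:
(-75704/(-95768) + 1/((128192 - 187424)*76733)) + 445596 = (-75704*(-1/95768) + (1/76733)/(-59232)) + 445596 = (9463/11971 - 1/59232*1/76733) + 445596 = (9463/11971 - 1/4545049056) + 445596 = 43009799204957/54408782249376 + 445596 = 24244378744992153053/54408782249376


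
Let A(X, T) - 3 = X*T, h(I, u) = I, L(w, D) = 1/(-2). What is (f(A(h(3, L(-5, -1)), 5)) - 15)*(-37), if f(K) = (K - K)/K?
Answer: 555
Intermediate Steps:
L(w, D) = -1/2
A(X, T) = 3 + T*X (A(X, T) = 3 + X*T = 3 + T*X)
f(K) = 0 (f(K) = 0/K = 0)
(f(A(h(3, L(-5, -1)), 5)) - 15)*(-37) = (0 - 15)*(-37) = -15*(-37) = 555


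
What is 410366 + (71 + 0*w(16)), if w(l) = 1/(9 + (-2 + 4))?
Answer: 410437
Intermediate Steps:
w(l) = 1/11 (w(l) = 1/(9 + 2) = 1/11)
410366 + (71 + 0*w(16)) = 410366 + (71 + 0*(1/11)) = 410366 + (71 + 0) = 410366 + 71 = 410437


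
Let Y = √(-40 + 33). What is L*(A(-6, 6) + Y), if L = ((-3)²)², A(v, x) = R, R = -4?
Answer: -324 + 81*I*√7 ≈ -324.0 + 214.31*I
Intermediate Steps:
Y = I*√7 (Y = √(-7) = I*√7 ≈ 2.6458*I)
A(v, x) = -4
L = 81 (L = 9² = 81)
L*(A(-6, 6) + Y) = 81*(-4 + I*√7) = -324 + 81*I*√7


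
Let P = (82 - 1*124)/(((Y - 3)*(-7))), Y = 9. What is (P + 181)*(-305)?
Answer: -55510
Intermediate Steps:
P = 1 (P = (82 - 1*124)/(((9 - 3)*(-7))) = (82 - 124)/((6*(-7))) = -42/(-42) = -42*(-1/42) = 1)
(P + 181)*(-305) = (1 + 181)*(-305) = 182*(-305) = -55510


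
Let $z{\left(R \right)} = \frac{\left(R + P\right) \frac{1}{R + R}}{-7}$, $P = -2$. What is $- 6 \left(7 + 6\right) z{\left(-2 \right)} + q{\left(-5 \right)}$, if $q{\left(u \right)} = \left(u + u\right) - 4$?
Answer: $- \frac{20}{7} \approx -2.8571$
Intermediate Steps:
$q{\left(u \right)} = -4 + 2 u$ ($q{\left(u \right)} = 2 u - 4 = -4 + 2 u$)
$z{\left(R \right)} = - \frac{-2 + R}{14 R}$ ($z{\left(R \right)} = \frac{\left(R - 2\right) \frac{1}{R + R}}{-7} = \frac{-2 + R}{2 R} \left(- \frac{1}{7}\right) = - \frac{-2 + R}{14 R}$)
$- 6 \left(7 + 6\right) z{\left(-2 \right)} + q{\left(-5 \right)} = - 6 \left(7 + 6\right) \frac{2 - -2}{14 \left(-2\right)} + \left(-4 + 2 \left(-5\right)\right) = \left(-6\right) 13 \cdot \frac{1}{14} \left(- \frac{1}{2}\right) \left(2 + 2\right) - 14 = - 78 \cdot \frac{1}{14} \left(- \frac{1}{2}\right) 4 - 14 = \left(-78\right) \left(- \frac{1}{7}\right) - 14 = \frac{78}{7} - 14 = - \frac{20}{7}$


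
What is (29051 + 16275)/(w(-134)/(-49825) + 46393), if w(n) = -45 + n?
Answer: 1129183975/1155765702 ≈ 0.97700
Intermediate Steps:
(29051 + 16275)/(w(-134)/(-49825) + 46393) = (29051 + 16275)/((-45 - 134)/(-49825) + 46393) = 45326/(-179*(-1/49825) + 46393) = 45326/(179/49825 + 46393) = 45326/(2311531404/49825) = 45326*(49825/2311531404) = 1129183975/1155765702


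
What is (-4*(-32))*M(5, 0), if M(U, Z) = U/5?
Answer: 128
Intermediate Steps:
M(U, Z) = U/5 (M(U, Z) = U*(⅕) = U/5)
(-4*(-32))*M(5, 0) = (-4*(-32))*((⅕)*5) = 128*1 = 128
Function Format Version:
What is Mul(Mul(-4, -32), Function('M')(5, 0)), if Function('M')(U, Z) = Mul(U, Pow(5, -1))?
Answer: 128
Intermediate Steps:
Function('M')(U, Z) = Mul(Rational(1, 5), U) (Function('M')(U, Z) = Mul(U, Rational(1, 5)) = Mul(Rational(1, 5), U))
Mul(Mul(-4, -32), Function('M')(5, 0)) = Mul(Mul(-4, -32), Mul(Rational(1, 5), 5)) = Mul(128, 1) = 128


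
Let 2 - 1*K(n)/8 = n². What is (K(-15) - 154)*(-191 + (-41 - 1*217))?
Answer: 870162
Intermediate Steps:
K(n) = 16 - 8*n²
(K(-15) - 154)*(-191 + (-41 - 1*217)) = ((16 - 8*(-15)²) - 154)*(-191 + (-41 - 1*217)) = ((16 - 8*225) - 154)*(-191 + (-41 - 217)) = ((16 - 1800) - 154)*(-191 - 258) = (-1784 - 154)*(-449) = -1938*(-449) = 870162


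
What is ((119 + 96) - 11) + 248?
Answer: 452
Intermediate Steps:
((119 + 96) - 11) + 248 = (215 - 11) + 248 = 204 + 248 = 452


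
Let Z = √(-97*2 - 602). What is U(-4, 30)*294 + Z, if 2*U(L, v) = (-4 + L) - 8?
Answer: -2352 + 2*I*√199 ≈ -2352.0 + 28.213*I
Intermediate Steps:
U(L, v) = -6 + L/2 (U(L, v) = ((-4 + L) - 8)/2 = (-12 + L)/2 = -6 + L/2)
Z = 2*I*√199 (Z = √(-194 - 602) = √(-796) = 2*I*√199 ≈ 28.213*I)
U(-4, 30)*294 + Z = (-6 + (½)*(-4))*294 + 2*I*√199 = (-6 - 2)*294 + 2*I*√199 = -8*294 + 2*I*√199 = -2352 + 2*I*√199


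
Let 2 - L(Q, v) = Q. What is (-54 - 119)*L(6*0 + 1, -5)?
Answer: -173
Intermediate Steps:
L(Q, v) = 2 - Q
(-54 - 119)*L(6*0 + 1, -5) = (-54 - 119)*(2 - (6*0 + 1)) = -173*(2 - (0 + 1)) = -173*(2 - 1*1) = -173*(2 - 1) = -173*1 = -173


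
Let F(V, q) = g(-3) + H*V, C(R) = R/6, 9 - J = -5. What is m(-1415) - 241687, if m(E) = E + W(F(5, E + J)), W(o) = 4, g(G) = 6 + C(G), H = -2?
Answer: -243098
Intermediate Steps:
J = 14 (J = 9 - 1*(-5) = 9 + 5 = 14)
C(R) = R/6 (C(R) = R*(1/6) = R/6)
g(G) = 6 + G/6
F(V, q) = 11/2 - 2*V (F(V, q) = (6 + (1/6)*(-3)) - 2*V = (6 - 1/2) - 2*V = 11/2 - 2*V)
m(E) = 4 + E (m(E) = E + 4 = 4 + E)
m(-1415) - 241687 = (4 - 1415) - 241687 = -1411 - 241687 = -243098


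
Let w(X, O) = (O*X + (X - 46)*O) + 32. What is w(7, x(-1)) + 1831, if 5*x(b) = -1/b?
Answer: 9283/5 ≈ 1856.6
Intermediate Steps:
x(b) = -1/(5*b) (x(b) = (-1/b)/5 = -1/(5*b))
w(X, O) = 32 + O*X + O*(-46 + X) (w(X, O) = (O*X + (-46 + X)*O) + 32 = (O*X + O*(-46 + X)) + 32 = 32 + O*X + O*(-46 + X))
w(7, x(-1)) + 1831 = (32 - (-46)/(5*(-1)) + 2*(-1/5/(-1))*7) + 1831 = (32 - (-46)*(-1)/5 + 2*(-1/5*(-1))*7) + 1831 = (32 - 46*1/5 + 2*(1/5)*7) + 1831 = (32 - 46/5 + 14/5) + 1831 = 128/5 + 1831 = 9283/5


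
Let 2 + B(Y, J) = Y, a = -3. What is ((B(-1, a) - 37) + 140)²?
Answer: 10000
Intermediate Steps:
B(Y, J) = -2 + Y
((B(-1, a) - 37) + 140)² = (((-2 - 1) - 37) + 140)² = ((-3 - 37) + 140)² = (-40 + 140)² = 100² = 10000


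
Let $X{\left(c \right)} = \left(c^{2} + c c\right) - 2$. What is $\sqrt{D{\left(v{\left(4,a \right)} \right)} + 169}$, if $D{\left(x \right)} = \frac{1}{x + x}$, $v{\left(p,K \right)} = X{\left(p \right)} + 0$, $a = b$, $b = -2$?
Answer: $\frac{\sqrt{152115}}{30} \approx 13.001$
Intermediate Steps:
$a = -2$
$X{\left(c \right)} = -2 + 2 c^{2}$ ($X{\left(c \right)} = \left(c^{2} + c^{2}\right) - 2 = 2 c^{2} - 2 = -2 + 2 c^{2}$)
$v{\left(p,K \right)} = -2 + 2 p^{2}$ ($v{\left(p,K \right)} = \left(-2 + 2 p^{2}\right) + 0 = -2 + 2 p^{2}$)
$D{\left(x \right)} = \frac{1}{2 x}$
$\sqrt{D{\left(v{\left(4,a \right)} \right)} + 169} = \sqrt{\frac{1}{2 \left(-2 + 2 \cdot 4^{2}\right)} + 169} = \sqrt{\frac{1}{2 \left(-2 + 2 \cdot 16\right)} + 169} = \sqrt{\frac{1}{2 \left(-2 + 32\right)} + 169} = \sqrt{\frac{1}{2 \cdot 30} + 169} = \sqrt{\frac{1}{2} \cdot \frac{1}{30} + 169} = \sqrt{\frac{1}{60} + 169} = \sqrt{\frac{10141}{60}} = \frac{\sqrt{152115}}{30}$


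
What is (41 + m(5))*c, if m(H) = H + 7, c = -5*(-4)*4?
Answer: 4240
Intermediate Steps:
c = 80 (c = 20*4 = 80)
m(H) = 7 + H
(41 + m(5))*c = (41 + (7 + 5))*80 = (41 + 12)*80 = 53*80 = 4240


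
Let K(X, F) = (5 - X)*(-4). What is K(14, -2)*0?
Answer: 0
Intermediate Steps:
K(X, F) = -20 + 4*X
K(14, -2)*0 = (-20 + 4*14)*0 = (-20 + 56)*0 = 36*0 = 0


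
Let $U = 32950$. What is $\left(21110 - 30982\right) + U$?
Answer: $23078$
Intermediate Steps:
$\left(21110 - 30982\right) + U = \left(21110 - 30982\right) + 32950 = -9872 + 32950 = 23078$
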